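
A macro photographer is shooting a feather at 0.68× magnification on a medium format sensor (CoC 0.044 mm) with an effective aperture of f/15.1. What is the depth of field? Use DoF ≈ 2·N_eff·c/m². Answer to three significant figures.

At magnification m, DoF ≈ 2·N_eff·c/m² = 2 × 15.1 × 0.044 / 0.68² = 1.329 / 0.4624 ≈ 2.87 mm.

2.87 mm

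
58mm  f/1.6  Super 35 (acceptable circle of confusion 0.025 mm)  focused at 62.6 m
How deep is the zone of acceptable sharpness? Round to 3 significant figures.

208 m

Hyperfocal distance H = f²/(N·c) + f = 58²/(1.6 × 0.025) + 58 = 3364/0.04 + 58 ≈ 84158.0 mm ≈ 84.16 m.
Near limit Dn = s·(H − f)/(H + s − 2f) = 62600 × (84158.0 − 58) / (84158.0 + 62600 − 2 × 58) = 62600 × 84100.0 / 146642.0 ≈ 35901 mm.
Far limit Df = s·(H − f)/(H − s) = 62600 × (84158.0 − 58) / (84158.0 − 62600) = 62600 × 84100.0 / 21558.0 ≈ 244209 mm.
Depth of field = Df − Dn = 244209 − 35901 ≈ 208308 mm ≈ 208 m.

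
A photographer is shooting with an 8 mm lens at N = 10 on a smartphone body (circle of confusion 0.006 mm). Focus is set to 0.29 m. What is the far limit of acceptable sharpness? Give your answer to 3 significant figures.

394 mm

Hyperfocal distance H = f²/(N·c) + f = 8²/(10 × 0.006) + 8 = 64/0.06 + 8 ≈ 1074.7 mm ≈ 1.075 m.
Far limit Df = s·(H − f)/(H − s) = 290 × (1074.7 − 8) / (1074.7 − 290) = 290 × 1066.7 / 784.7 ≈ 394.22 mm.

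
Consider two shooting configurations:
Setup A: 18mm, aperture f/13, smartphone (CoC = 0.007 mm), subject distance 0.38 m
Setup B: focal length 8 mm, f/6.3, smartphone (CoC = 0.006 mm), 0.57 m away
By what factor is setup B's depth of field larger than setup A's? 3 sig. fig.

5.45

Setup A: H = 18²/(13×0.007) + 18 ≈ 3578.4 mm; DoF = Df − Dn = 423.008 − 344.930 ≈ 78.078 mm.
Setup B: H = 8²/(6.3×0.006) + 8 ≈ 1701.1 mm; DoF = Df − Dn = 853.21 − 427.95 ≈ 425.26 mm.
Ratio = 425.26 / 78.078 ≈ 5.45.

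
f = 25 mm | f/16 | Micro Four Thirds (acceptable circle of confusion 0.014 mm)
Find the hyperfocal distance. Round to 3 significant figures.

Hyperfocal distance H = f²/(N·c) + f = 25²/(16 × 0.014) + 25 = 625/0.224 + 25 ≈ 2815.2 mm ≈ 2.82 m.

2.82 m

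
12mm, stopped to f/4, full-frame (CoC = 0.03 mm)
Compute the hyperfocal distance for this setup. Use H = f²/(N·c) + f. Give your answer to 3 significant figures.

Hyperfocal distance H = f²/(N·c) + f = 12²/(4 × 0.03) + 12 = 144/0.12 + 12 ≈ 1212.0 mm ≈ 1.21 m.

1.21 m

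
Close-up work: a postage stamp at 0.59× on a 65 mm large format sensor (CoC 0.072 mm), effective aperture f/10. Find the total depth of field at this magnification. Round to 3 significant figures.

At magnification m, DoF ≈ 2·N_eff·c/m² = 2 × 10 × 0.072 / 0.59² = 1.44 / 0.3481 ≈ 4.14 mm.

4.14 mm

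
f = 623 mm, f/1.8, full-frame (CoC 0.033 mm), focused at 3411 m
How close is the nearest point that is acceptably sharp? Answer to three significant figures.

2240 m

Hyperfocal distance H = f²/(N·c) + f = 623²/(1.8 × 0.033) + 623 = 388129/0.0594 + 623 ≈ 6534781.2 mm ≈ 6535 m.
Near limit Dn = s·(H − f)/(H + s − 2f) = 3411000 × (6534781.2 − 623) / (6534781.2 + 3411000 − 2 × 623) = 3411000 × 6534158.2 / 9944535.2 ≈ 2241232 mm ≈ 2240 m.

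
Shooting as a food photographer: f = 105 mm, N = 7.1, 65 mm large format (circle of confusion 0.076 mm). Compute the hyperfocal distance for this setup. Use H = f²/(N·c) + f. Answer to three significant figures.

20.5 m

Hyperfocal distance H = f²/(N·c) + f = 105²/(7.1 × 0.076) + 105 = 11025/0.5396 + 105 ≈ 20536.8 mm ≈ 20.5 m.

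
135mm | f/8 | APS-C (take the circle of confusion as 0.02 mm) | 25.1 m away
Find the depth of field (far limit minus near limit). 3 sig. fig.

Hyperfocal distance H = f²/(N·c) + f = 135²/(8 × 0.02) + 135 = 18225/0.16 + 135 ≈ 114041.2 mm ≈ 114.0 m.
Near limit Dn = s·(H − f)/(H + s − 2f) = 25100 × (114041.2 − 135) / (114041.2 + 25100 − 2 × 135) = 25100 × 113906.2 / 138871.2 ≈ 20588 mm.
Far limit Df = s·(H − f)/(H − s) = 25100 × (114041.2 − 135) / (114041.2 − 25100) = 25100 × 113906.2 / 88941.2 ≈ 32145 mm.
Depth of field = Df − Dn = 32145 − 20588 ≈ 11557 mm ≈ 11.6 m.

11.6 m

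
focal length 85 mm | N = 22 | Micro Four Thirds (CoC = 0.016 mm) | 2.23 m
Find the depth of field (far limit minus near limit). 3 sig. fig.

Hyperfocal distance H = f²/(N·c) + f = 85²/(22 × 0.016) + 85 = 7225/0.352 + 85 ≈ 20610.6 mm ≈ 20.61 m.
Near limit Dn = s·(H − f)/(H + s − 2f) = 2230 × (20610.6 − 85) / (20610.6 + 2230 − 2 × 85) = 2230 × 20525.6 / 22670.6 ≈ 2019.01 mm.
Far limit Df = s·(H − f)/(H − s) = 2230 × (20610.6 − 85) / (20610.6 − 2230) = 2230 × 20525.6 / 18380.6 ≈ 2490.24 mm.
Depth of field = Df − Dn = 2490.24 − 2019.01 ≈ 471.23 mm.

471 mm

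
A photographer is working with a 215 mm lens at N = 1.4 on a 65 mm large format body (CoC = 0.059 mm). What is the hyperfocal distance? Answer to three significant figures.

Hyperfocal distance H = f²/(N·c) + f = 215²/(1.4 × 0.059) + 215 = 46225/0.0826 + 215 ≈ 559839.7 mm ≈ 560 m.

560 m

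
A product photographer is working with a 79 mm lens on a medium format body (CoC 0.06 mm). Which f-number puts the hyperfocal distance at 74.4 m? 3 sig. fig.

Rearrange H = f²/(N·c) + f for N: N = f² / ((H − f)·c).
N = 79² / ((74400 − 79) × 0.06) = 6241 / 4459 ≈ 1.40.

f/1.40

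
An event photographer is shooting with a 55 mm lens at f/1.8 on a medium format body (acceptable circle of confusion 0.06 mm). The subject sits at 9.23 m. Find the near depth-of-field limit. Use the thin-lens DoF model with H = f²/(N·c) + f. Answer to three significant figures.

Hyperfocal distance H = f²/(N·c) + f = 55²/(1.8 × 0.06) + 55 = 3025/0.108 + 55 ≈ 28064.3 mm ≈ 28.06 m.
Near limit Dn = s·(H − f)/(H + s − 2f) = 9230 × (28064.3 − 55) / (28064.3 + 9230 − 2 × 55) = 9230 × 28009.3 / 37184.3 ≈ 6952.6 mm ≈ 6.95 m.

6.95 m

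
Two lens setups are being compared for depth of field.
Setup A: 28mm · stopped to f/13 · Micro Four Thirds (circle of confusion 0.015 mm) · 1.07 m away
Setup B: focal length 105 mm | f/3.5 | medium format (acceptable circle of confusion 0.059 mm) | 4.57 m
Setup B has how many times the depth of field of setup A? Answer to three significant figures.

1.29

Setup A: H = 28²/(13×0.015) + 28 ≈ 4048.5 mm; DoF = Df − Dn = 1444.33 − 849.77 ≈ 594.56 mm.
Setup B: H = 105²/(3.5×0.059) + 105 ≈ 53494.8 mm; DoF = Df − Dn = 4987.07 − 4217.31 ≈ 769.76 mm.
Ratio = 769.76 / 594.56 ≈ 1.29.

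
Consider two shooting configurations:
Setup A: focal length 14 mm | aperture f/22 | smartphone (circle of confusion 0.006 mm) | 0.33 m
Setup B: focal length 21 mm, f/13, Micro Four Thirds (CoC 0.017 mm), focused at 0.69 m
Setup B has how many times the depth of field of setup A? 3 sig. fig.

Setup A: H = 14²/(22×0.006) + 14 ≈ 1498.8 mm; DoF = Df − Dn = 419.22 − 272.09 ≈ 147.13 mm.
Setup B: H = 21²/(13×0.017) + 21 ≈ 2016.5 mm; DoF = Df − Dn = 1038.00 − 516.75 ≈ 521.25 mm.
Ratio = 521.25 / 147.13 ≈ 3.54.

3.54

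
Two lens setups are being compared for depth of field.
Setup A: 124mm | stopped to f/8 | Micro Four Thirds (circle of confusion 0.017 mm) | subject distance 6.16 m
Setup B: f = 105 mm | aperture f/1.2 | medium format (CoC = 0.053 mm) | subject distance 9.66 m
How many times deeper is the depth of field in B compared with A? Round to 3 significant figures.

Setup A: H = 124²/(8×0.017) + 124 ≈ 113182.8 mm; DoF = Df − Dn = 6507.42 − 5847.80 ≈ 659.62 mm.
Setup B: H = 105²/(1.2×0.053) + 105 ≈ 173454.1 mm; DoF = Df − Dn = 10223.5 − 9155.4 ≈ 1068.1 mm.
Ratio = 1068.1 / 659.62 ≈ 1.62.

1.62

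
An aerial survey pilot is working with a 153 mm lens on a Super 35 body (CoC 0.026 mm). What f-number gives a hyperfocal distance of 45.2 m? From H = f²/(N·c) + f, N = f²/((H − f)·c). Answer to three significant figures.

Rearrange H = f²/(N·c) + f for N: N = f² / ((H − f)·c).
N = 153² / ((45200 − 153) × 0.026) = 23409 / 1171 ≈ 20.

f/20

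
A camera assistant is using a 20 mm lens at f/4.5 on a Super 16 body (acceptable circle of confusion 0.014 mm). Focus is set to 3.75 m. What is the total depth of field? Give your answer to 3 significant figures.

Hyperfocal distance H = f²/(N·c) + f = 20²/(4.5 × 0.014) + 20 = 400/0.063 + 20 ≈ 6369.2 mm ≈ 6.369 m.
Near limit Dn = s·(H − f)/(H + s − 2f) = 3750 × (6369.2 − 20) / (6369.2 + 3750 − 2 × 20) = 3750 × 6349.2 / 10079.2 ≈ 2362.2 mm.
Far limit Df = s·(H − f)/(H − s) = 3750 × (6369.2 − 20) / (6369.2 − 3750) = 3750 × 6349.2 / 2619.2 ≈ 9090.4 mm.
Depth of field = Df − Dn = 9090.4 − 2362.2 ≈ 6728.2 mm ≈ 6.73 m.

6.73 m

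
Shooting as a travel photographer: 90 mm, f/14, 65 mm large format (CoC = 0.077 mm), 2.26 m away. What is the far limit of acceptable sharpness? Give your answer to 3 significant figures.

Hyperfocal distance H = f²/(N·c) + f = 90²/(14 × 0.077) + 90 = 8100/1.078 + 90 ≈ 7603.9 mm ≈ 7.604 m.
Far limit Df = s·(H − f)/(H − s) = 2260 × (7603.9 − 90) / (7603.9 − 2260) = 2260 × 7513.9 / 5343.9 ≈ 3177.7 mm ≈ 3.18 m.

3.18 m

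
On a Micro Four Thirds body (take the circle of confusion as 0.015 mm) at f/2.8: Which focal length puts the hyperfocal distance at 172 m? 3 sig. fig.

From H = f²/(N·c) + f, with f ≪ H: f ≈ √(H·N·c) = √(172000 × 2.8 × 0.015) = √7224.0 ≈ 84.99 mm.
The +f correction barely moves this — solving exactly, f² + N·c·f − N·c·H = 0 ⇒ f = (−N·c + √((N·c)² + 4·N·c·H))/2 = (−0.042 + √28896)/2 ≈ 84.973 mm, so f ≈ 85.0 mm.

85.0 mm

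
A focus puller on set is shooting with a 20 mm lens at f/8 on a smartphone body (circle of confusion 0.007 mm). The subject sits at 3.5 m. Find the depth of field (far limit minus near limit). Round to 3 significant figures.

4.47 m

Hyperfocal distance H = f²/(N·c) + f = 20²/(8 × 0.007) + 20 = 400/0.056 + 20 ≈ 7162.9 mm ≈ 7.163 m.
Near limit Dn = s·(H − f)/(H + s − 2f) = 3500 × (7162.9 − 20) / (7162.9 + 3500 − 2 × 20) = 3500 × 7142.9 / 10622.9 ≈ 2353.4 mm.
Far limit Df = s·(H − f)/(H − s) = 3500 × (7162.9 − 20) / (7162.9 − 3500) = 3500 × 7142.9 / 3662.9 ≈ 6825.3 mm.
Depth of field = Df − Dn = 6825.3 − 2353.4 ≈ 4471.9 mm ≈ 4.47 m.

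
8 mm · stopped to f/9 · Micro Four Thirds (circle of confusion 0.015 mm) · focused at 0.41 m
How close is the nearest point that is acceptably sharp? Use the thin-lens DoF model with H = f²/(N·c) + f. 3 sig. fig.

Hyperfocal distance H = f²/(N·c) + f = 8²/(9 × 0.015) + 8 = 64/0.135 + 8 ≈ 482.1 mm ≈ 0.482 m.
Near limit Dn = s·(H − f)/(H + s − 2f) = 410 × (482.1 − 8) / (482.1 + 410 − 2 × 8) = 410 × 474.1 / 876.1 ≈ 221.87 mm.

222 mm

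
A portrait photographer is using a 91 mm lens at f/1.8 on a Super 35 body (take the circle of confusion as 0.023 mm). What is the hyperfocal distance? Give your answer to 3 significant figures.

200 m

Hyperfocal distance H = f²/(N·c) + f = 91²/(1.8 × 0.023) + 91 = 8281/0.0414 + 91 ≈ 200115.2 mm ≈ 200 m.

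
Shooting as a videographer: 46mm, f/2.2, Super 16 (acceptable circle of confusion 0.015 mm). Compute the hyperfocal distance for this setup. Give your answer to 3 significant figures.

64.2 m

Hyperfocal distance H = f²/(N·c) + f = 46²/(2.2 × 0.015) + 46 = 2116/0.033 + 46 ≈ 64167.2 mm ≈ 64.2 m.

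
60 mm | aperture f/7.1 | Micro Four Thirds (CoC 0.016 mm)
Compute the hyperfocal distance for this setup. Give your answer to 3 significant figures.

Hyperfocal distance H = f²/(N·c) + f = 60²/(7.1 × 0.016) + 60 = 3600/0.1136 + 60 ≈ 31750.1 mm ≈ 31.8 m.

31.8 m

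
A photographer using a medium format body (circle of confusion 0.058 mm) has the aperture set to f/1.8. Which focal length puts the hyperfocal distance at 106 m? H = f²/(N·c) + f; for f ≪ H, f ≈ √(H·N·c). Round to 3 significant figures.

From H = f²/(N·c) + f, with f ≪ H: f ≈ √(H·N·c) = √(106000 × 1.8 × 0.058) = √11066 ≈ 105.2 mm.
The +f correction barely moves this — solving exactly, f² + N·c·f − N·c·H = 0 ⇒ f = (−N·c + √((N·c)² + 4·N·c·H))/2 = (−0.1044 + √44266)/2 ≈ 105.14 mm, so f ≈ 105 mm.

105 mm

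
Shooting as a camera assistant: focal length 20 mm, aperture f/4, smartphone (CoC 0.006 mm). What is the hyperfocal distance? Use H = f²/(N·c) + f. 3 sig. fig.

16.7 m

Hyperfocal distance H = f²/(N·c) + f = 20²/(4 × 0.006) + 20 = 400/0.024 + 20 ≈ 16686.7 mm ≈ 16.7 m.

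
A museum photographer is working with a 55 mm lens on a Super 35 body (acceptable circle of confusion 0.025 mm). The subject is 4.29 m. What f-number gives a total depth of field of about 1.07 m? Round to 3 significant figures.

f/3.51

Write h = H − f = f²/(N·c). The thin-lens limits are Dn = s·h/(h + (s−f)) and Df = s·h/(h − (s−f)), so DoF = Df − Dn = 2·s·(s−f)·h / (h² − (s−f)²).
That is a quadratic in h: DoF·h² − 2·s·(s−f)·h − DoF·(s−f)² = 0 ⇒ h = (s−f)·(s + √(s² + DoF²)) / DoF = 4235 × (4290 + √(4290² + 1070²)) / 1070 = 4235 × (4290 + 4421.43) / 1070 ≈ 34479 mm.
Then N = f²/(c·h) = 55² / (0.025 × 34479) = 3025 / 861.98 ≈ 3.51.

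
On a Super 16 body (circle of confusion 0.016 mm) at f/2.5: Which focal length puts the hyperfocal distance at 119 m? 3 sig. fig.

From H = f²/(N·c) + f, with f ≪ H: f ≈ √(H·N·c) = √(119000 × 2.5 × 0.016) = √4760.0 ≈ 68.99 mm.
The +f correction barely moves this — solving exactly, f² + N·c·f − N·c·H = 0 ⇒ f = (−N·c + √((N·c)² + 4·N·c·H))/2 = (−0.04 + √19040)/2 ≈ 68.973 mm, so f ≈ 69.0 mm.

69.0 mm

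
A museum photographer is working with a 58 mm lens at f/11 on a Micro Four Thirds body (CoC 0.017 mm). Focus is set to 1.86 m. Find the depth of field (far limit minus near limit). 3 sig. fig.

Hyperfocal distance H = f²/(N·c) + f = 58²/(11 × 0.017) + 58 = 3364/0.187 + 58 ≈ 18047.3 mm ≈ 18.05 m.
Near limit Dn = s·(H − f)/(H + s − 2f) = 1860 × (18047.3 − 58) / (18047.3 + 1860 − 2 × 58) = 1860 × 17989.3 / 19791.3 ≈ 1690.65 mm.
Far limit Df = s·(H − f)/(H − s) = 1860 × (18047.3 − 58) / (18047.3 − 1860) = 1860 × 17989.3 / 16187.3 ≈ 2067.06 mm.
Depth of field = Df − Dn = 2067.06 − 1690.65 ≈ 376.41 mm.

376 mm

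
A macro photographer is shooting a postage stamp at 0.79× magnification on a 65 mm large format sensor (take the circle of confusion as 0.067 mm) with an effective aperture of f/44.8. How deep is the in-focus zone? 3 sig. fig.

9.62 mm

At magnification m, DoF ≈ 2·N_eff·c/m² = 2 × 44.8 × 0.067 / 0.79² = 6.003 / 0.6241 ≈ 9.62 mm.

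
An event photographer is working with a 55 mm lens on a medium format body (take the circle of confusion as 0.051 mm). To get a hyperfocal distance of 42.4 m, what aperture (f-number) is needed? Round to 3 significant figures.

f/1.40

Rearrange H = f²/(N·c) + f for N: N = f² / ((H − f)·c).
N = 55² / ((42400 − 55) × 0.051) = 3025 / 2160 ≈ 1.40.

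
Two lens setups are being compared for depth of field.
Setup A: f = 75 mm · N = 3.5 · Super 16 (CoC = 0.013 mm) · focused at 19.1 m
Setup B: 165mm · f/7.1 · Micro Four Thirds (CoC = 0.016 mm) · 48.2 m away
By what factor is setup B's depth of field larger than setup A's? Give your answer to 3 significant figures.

3.34

Setup A: H = 75²/(3.5×0.013) + 75 ≈ 123701.4 mm; DoF = Df − Dn = 22573.9 − 16552.7 ≈ 6021.2 mm.
Setup B: H = 165²/(7.1×0.016) + 165 ≈ 239821.7 mm; DoF = Df − Dn = 60283 − 40152 ≈ 20131 mm.
Ratio = 20131 / 6021.2 ≈ 3.34.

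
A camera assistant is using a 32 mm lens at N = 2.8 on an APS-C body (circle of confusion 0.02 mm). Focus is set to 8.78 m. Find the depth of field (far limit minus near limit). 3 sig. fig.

10.9 m

Hyperfocal distance H = f²/(N·c) + f = 32²/(2.8 × 0.02) + 32 = 1024/0.056 + 32 ≈ 18317.7 mm ≈ 18.32 m.
Near limit Dn = s·(H − f)/(H + s − 2f) = 8780 × (18317.7 − 32) / (18317.7 + 8780 − 2 × 32) = 8780 × 18285.7 / 27033.7 ≈ 5939 mm.
Far limit Df = s·(H − f)/(H − s) = 8780 × (18317.7 − 32) / (18317.7 − 8780) = 8780 × 18285.7 / 9537.7 ≈ 16833 mm.
Depth of field = Df − Dn = 16833 − 5939 ≈ 10894 mm ≈ 10.9 m.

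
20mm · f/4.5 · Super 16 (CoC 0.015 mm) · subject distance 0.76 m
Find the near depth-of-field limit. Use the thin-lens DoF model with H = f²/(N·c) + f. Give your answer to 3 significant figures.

Hyperfocal distance H = f²/(N·c) + f = 20²/(4.5 × 0.015) + 20 = 400/0.0675 + 20 ≈ 5945.9 mm ≈ 5.946 m.
Near limit Dn = s·(H − f)/(H + s − 2f) = 760 × (5945.9 − 20) / (5945.9 + 760 − 2 × 20) = 760 × 5925.9 / 6665.9 ≈ 675.63 mm ≈ 0.676 m.

0.676 m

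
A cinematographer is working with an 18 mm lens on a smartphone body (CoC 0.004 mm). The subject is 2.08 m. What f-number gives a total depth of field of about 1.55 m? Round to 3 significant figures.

Write h = H − f = f²/(N·c). The thin-lens limits are Dn = s·h/(h + (s−f)) and Df = s·h/(h − (s−f)), so DoF = Df − Dn = 2·s·(s−f)·h / (h² − (s−f)²).
That is a quadratic in h: DoF·h² − 2·s·(s−f)·h − DoF·(s−f)² = 0 ⇒ h = (s−f)·(s + √(s² + DoF²)) / DoF = 2062 × (2080 + √(2080² + 1550²)) / 1550 = 2062 × (2080 + 2594.01) / 1550 ≈ 6217.9 mm.
Then N = f²/(c·h) = 18² / (0.004 × 6217.9) = 324 / 24.872 ≈ 13.

f/13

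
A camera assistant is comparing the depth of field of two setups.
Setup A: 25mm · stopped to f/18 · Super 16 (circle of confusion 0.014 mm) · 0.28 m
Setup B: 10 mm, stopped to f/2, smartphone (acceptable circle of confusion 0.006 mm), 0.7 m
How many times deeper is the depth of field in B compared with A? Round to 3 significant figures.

Setup A: H = 25²/(18×0.014) + 25 ≈ 2505.2 mm; DoF = Df − Dn = 312.088 − 253.895 ≈ 58.193 mm.
Setup B: H = 10²/(2×0.006) + 10 ≈ 8343.3 mm; DoF = Df − Dn = 763.19 − 646.47 ≈ 116.72 mm.
Ratio = 116.72 / 58.193 ≈ 2.01.

2.01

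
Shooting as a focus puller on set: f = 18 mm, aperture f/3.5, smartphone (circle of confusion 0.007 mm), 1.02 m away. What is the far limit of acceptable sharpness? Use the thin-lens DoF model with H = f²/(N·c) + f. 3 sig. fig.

1.10 m

Hyperfocal distance H = f²/(N·c) + f = 18²/(3.5 × 0.007) + 18 = 324/0.0245 + 18 ≈ 13242.5 mm ≈ 13.24 m.
Far limit Df = s·(H − f)/(H − s) = 1020 × (13242.5 − 18) / (13242.5 − 1020) = 1020 × 13224.5 / 12222.5 ≈ 1103.6 mm ≈ 1.10 m.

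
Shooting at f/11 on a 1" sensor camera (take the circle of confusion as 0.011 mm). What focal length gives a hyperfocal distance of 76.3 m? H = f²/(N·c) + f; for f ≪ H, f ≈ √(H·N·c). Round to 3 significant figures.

From H = f²/(N·c) + f, with f ≪ H: f ≈ √(H·N·c) = √(76300 × 11 × 0.011) = √9232.3 ≈ 96.08 mm.
Exact: f² + N·c·f − N·c·H = 0 ⇒ f = (−N·c + √((N·c)² + 4·N·c·H))/2 = (−0.121 + √36929)/2 ≈ 96.024 mm ≈ 96.0 mm.

96.0 mm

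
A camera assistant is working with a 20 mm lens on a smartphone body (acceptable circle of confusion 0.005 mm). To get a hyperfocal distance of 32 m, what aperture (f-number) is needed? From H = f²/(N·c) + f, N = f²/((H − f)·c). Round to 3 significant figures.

f/2.50

Rearrange H = f²/(N·c) + f for N: N = f² / ((H − f)·c).
N = 20² / ((32000 − 20) × 0.005) = 400 / 159.9 ≈ 2.50.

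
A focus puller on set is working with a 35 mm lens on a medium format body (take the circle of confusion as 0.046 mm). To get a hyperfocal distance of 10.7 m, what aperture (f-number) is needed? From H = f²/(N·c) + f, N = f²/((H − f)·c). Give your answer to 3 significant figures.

f/2.50

Rearrange H = f²/(N·c) + f for N: N = f² / ((H − f)·c).
N = 35² / ((10700 − 35) × 0.046) = 1225 / 490.6 ≈ 2.50.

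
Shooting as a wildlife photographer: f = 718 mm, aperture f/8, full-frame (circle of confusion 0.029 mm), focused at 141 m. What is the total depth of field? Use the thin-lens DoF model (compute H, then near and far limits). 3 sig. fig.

17.9 m

Hyperfocal distance H = f²/(N·c) + f = 718²/(8 × 0.029) + 718 = 515524/0.232 + 718 ≈ 2222804.2 mm ≈ 2223 m.
Near limit Dn = s·(H − f)/(H + s − 2f) = 141000 × (2222804.2 − 718) / (2222804.2 + 141000 − 2 × 718) = 141000 × 2222086.2 / 2362368.2 ≈ 132627 mm.
Far limit Df = s·(H − f)/(H − s) = 141000 × (2222804.2 − 718) / (2222804.2 − 141000) = 141000 × 2222086.2 / 2081804.2 ≈ 150501 mm.
Depth of field = Df − Dn = 150501 − 132627 ≈ 17874 mm ≈ 17.9 m.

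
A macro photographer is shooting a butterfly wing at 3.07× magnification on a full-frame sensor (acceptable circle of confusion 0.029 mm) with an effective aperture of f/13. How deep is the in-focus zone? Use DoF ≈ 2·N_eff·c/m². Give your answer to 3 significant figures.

0.0800 mm

At magnification m, DoF ≈ 2·N_eff·c/m² = 2 × 13 × 0.029 / 3.07² = 0.754 / 9.425 ≈ 0.08 mm.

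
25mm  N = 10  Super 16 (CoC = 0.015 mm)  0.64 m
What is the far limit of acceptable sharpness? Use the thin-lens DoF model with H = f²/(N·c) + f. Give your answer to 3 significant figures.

0.751 m

Hyperfocal distance H = f²/(N·c) + f = 25²/(10 × 0.015) + 25 = 625/0.15 + 25 ≈ 4191.7 mm ≈ 4.192 m.
Far limit Df = s·(H − f)/(H − s) = 640 × (4191.7 − 25) / (4191.7 − 640) = 640 × 4166.7 / 3551.7 ≈ 750.82 mm ≈ 0.751 m.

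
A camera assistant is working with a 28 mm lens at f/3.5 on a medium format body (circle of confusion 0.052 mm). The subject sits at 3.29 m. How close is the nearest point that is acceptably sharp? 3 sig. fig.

1.87 m

Hyperfocal distance H = f²/(N·c) + f = 28²/(3.5 × 0.052) + 28 = 784/0.182 + 28 ≈ 4335.7 mm ≈ 4.336 m.
Near limit Dn = s·(H − f)/(H + s − 2f) = 3290 × (4335.7 − 28) / (4335.7 + 3290 − 2 × 28) = 3290 × 4307.7 / 7569.7 ≈ 1872.2 mm ≈ 1.87 m.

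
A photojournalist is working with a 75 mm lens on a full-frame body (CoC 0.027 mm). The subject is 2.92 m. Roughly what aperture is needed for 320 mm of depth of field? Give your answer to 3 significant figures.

f/4

Write h = H − f = f²/(N·c). The thin-lens limits are Dn = s·h/(h + (s−f)) and Df = s·h/(h − (s−f)), so DoF = Df − Dn = 2·s·(s−f)·h / (h² − (s−f)²).
That is a quadratic in h: DoF·h² − 2·s·(s−f)·h − DoF·(s−f)² = 0 ⇒ h = (s−f)·(s + √(s² + DoF²)) / DoF = 2845 × (2920 + √(2920² + 320²)) / 320 = 2845 × (2920 + 2937.48) / 320 ≈ 52077 mm.
Then N = f²/(c·h) = 75² / (0.027 × 52077) = 5625 / 1406.1 ≈ 4.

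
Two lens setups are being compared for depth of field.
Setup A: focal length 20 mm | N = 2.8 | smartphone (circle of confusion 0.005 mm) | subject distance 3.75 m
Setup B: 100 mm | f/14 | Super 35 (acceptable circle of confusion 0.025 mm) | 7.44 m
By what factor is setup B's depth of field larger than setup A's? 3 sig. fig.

4.11

Setup A: H = 20²/(2.8×0.005) + 20 ≈ 28591.4 mm; DoF = Df − Dn = 4313.07 − 3316.97 ≈ 996.10 mm.
Setup B: H = 100²/(14×0.025) + 100 ≈ 28671.4 mm; DoF = Df − Dn = 10012.1 − 5919.3 ≈ 4092.8 mm.
Ratio = 4092.8 / 996.10 ≈ 4.11.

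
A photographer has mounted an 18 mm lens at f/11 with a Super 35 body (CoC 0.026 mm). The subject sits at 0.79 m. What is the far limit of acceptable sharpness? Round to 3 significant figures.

Hyperfocal distance H = f²/(N·c) + f = 18²/(11 × 0.026) + 18 = 324/0.286 + 18 ≈ 1150.9 mm ≈ 1.151 m.
Far limit Df = s·(H − f)/(H − s) = 790 × (1150.9 − 18) / (1150.9 − 790) = 790 × 1132.9 / 360.9 ≈ 2480.0 mm ≈ 2.48 m.

2.48 m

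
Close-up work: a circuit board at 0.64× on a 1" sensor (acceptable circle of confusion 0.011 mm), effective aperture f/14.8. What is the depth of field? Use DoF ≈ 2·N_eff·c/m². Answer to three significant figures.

0.795 mm

At magnification m, DoF ≈ 2·N_eff·c/m² = 2 × 14.8 × 0.011 / 0.64² = 0.3256 / 0.4096 ≈ 0.795 mm.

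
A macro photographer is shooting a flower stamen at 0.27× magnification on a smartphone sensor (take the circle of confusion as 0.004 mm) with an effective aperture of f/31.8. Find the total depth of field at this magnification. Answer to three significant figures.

At magnification m, DoF ≈ 2·N_eff·c/m² = 2 × 31.8 × 0.004 / 0.27² = 0.2544 / 0.0729 ≈ 3.49 mm.

3.49 mm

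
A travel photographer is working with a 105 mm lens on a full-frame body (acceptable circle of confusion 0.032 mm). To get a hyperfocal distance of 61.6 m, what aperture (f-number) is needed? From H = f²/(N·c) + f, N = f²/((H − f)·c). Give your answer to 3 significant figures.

Rearrange H = f²/(N·c) + f for N: N = f² / ((H − f)·c).
N = 105² / ((61600 − 105) × 0.032) = 11025 / 1968 ≈ 5.60.

f/5.60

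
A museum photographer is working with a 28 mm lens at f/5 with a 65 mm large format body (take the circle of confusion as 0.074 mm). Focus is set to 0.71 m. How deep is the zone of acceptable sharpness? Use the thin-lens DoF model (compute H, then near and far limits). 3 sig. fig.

Hyperfocal distance H = f²/(N·c) + f = 28²/(5 × 0.074) + 28 = 784/0.37 + 28 ≈ 2146.9 mm ≈ 2.147 m.
Near limit Dn = s·(H − f)/(H + s − 2f) = 710 × (2146.9 − 28) / (2146.9 + 710 − 2 × 28) = 710 × 2118.9 / 2800.9 ≈ 537.12 mm.
Far limit Df = s·(H − f)/(H − s) = 710 × (2146.9 − 28) / (2146.9 − 710) = 710 × 2118.9 / 1436.9 ≈ 1046.98 mm.
Depth of field = Df − Dn = 1046.98 − 537.12 ≈ 509.86 mm ≈ 0.510 m.

0.510 m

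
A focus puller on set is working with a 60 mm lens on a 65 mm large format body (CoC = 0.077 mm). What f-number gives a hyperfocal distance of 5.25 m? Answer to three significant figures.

f/9.01

Rearrange H = f²/(N·c) + f for N: N = f² / ((H − f)·c).
N = 60² / ((5250 − 60) × 0.077) = 3600 / 399.6 ≈ 9.01.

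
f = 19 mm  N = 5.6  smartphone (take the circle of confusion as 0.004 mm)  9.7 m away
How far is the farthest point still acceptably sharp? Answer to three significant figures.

24.3 m

Hyperfocal distance H = f²/(N·c) + f = 19²/(5.6 × 0.004) + 19 = 361/0.0224 + 19 ≈ 16135.1 mm ≈ 16.14 m.
Far limit Df = s·(H − f)/(H − s) = 9700 × (16135.1 − 19) / (16135.1 − 9700) = 9700 × 16116.1 / 6435.1 ≈ 24293 mm ≈ 24.3 m.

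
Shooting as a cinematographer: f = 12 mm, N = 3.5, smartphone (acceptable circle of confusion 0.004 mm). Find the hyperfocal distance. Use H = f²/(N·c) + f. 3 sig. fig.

10.3 m

Hyperfocal distance H = f²/(N·c) + f = 12²/(3.5 × 0.004) + 12 = 144/0.014 + 12 ≈ 10297.7 mm ≈ 10.3 m.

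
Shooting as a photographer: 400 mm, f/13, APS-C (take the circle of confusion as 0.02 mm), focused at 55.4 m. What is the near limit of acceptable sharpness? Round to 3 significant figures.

50.9 m

Hyperfocal distance H = f²/(N·c) + f = 400²/(13 × 0.02) + 400 = 160000/0.26 + 400 ≈ 615784.6 mm ≈ 615.8 m.
Near limit Dn = s·(H − f)/(H + s − 2f) = 55400 × (615784.6 − 400) / (615784.6 + 55400 − 2 × 400) = 55400 × 615384.6 / 670384.6 ≈ 50855 mm ≈ 50.9 m.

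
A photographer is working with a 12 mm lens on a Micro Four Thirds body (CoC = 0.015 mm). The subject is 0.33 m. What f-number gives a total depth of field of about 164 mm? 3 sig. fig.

Write h = H − f = f²/(N·c). The thin-lens limits are Dn = s·h/(h + (s−f)) and Df = s·h/(h − (s−f)), so DoF = Df − Dn = 2·s·(s−f)·h / (h² − (s−f)²).
That is a quadratic in h: DoF·h² − 2·s·(s−f)·h − DoF·(s−f)² = 0 ⇒ h = (s−f)·(s + √(s² + DoF²)) / DoF = 318 × (330 + √(330² + 164²)) / 164 = 318 × (330 + 368.505) / 164 ≈ 1354.4 mm.
Then N = f²/(c·h) = 12² / (0.015 × 1354.4) = 144 / 20.316 ≈ 7.09.

f/7.09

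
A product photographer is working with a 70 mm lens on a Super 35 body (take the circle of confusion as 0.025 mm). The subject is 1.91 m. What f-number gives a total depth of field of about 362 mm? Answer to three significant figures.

f/10

Write h = H − f = f²/(N·c). The thin-lens limits are Dn = s·h/(h + (s−f)) and Df = s·h/(h − (s−f)), so DoF = Df − Dn = 2·s·(s−f)·h / (h² − (s−f)²).
That is a quadratic in h: DoF·h² − 2·s·(s−f)·h − DoF·(s−f)² = 0 ⇒ h = (s−f)·(s + √(s² + DoF²)) / DoF = 1840 × (1910 + √(1910² + 362²)) / 362 = 1840 × (1910 + 1944.00) / 362 ≈ 19589 mm.
Then N = f²/(c·h) = 70² / (0.025 × 19589) = 4900 / 489.74 ≈ 10.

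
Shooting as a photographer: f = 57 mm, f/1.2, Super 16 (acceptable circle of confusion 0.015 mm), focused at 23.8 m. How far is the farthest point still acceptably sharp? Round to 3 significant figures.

27.4 m

Hyperfocal distance H = f²/(N·c) + f = 57²/(1.2 × 0.015) + 57 = 3249/0.018 + 57 ≈ 180557.0 mm ≈ 180.6 m.
Far limit Df = s·(H − f)/(H − s) = 23800 × (180557.0 − 57) / (180557.0 − 23800) = 23800 × 180500.0 / 156757.0 ≈ 27405 mm ≈ 27.4 m.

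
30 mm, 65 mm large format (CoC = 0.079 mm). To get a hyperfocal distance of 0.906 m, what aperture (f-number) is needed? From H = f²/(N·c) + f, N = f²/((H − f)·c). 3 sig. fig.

Rearrange H = f²/(N·c) + f for N: N = f² / ((H − f)·c).
N = 30² / ((906 − 30) × 0.079) = 900 / 69.20 ≈ 13.

f/13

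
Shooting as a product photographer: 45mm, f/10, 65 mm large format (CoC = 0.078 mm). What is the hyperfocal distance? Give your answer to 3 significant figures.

Hyperfocal distance H = f²/(N·c) + f = 45²/(10 × 0.078) + 45 = 2025/0.78 + 45 ≈ 2641.2 mm ≈ 2.64 m.

2.64 m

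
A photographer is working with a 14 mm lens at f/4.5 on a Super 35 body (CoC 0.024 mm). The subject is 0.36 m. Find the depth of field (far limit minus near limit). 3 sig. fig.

142 mm

Hyperfocal distance H = f²/(N·c) + f = 14²/(4.5 × 0.024) + 14 = 196/0.108 + 14 ≈ 1828.8 mm ≈ 1.829 m.
Near limit Dn = s·(H − f)/(H + s − 2f) = 360 × (1828.8 − 14) / (1828.8 + 360 − 2 × 14) = 360 × 1814.8 / 2160.8 ≈ 302.36 mm.
Far limit Df = s·(H − f)/(H − s) = 360 × (1828.8 − 14) / (1828.8 − 360) = 360 × 1814.8 / 1468.8 ≈ 444.80 mm.
Depth of field = Df − Dn = 444.80 − 302.36 ≈ 142.44 mm.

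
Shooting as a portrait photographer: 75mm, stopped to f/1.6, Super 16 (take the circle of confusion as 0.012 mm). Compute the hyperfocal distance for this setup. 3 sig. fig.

293 m

Hyperfocal distance H = f²/(N·c) + f = 75²/(1.6 × 0.012) + 75 = 5625/0.0192 + 75 ≈ 293043.8 mm ≈ 293 m.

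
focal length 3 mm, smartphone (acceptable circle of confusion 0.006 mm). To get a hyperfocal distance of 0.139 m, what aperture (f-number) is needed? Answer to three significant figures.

f/11

Rearrange H = f²/(N·c) + f for N: N = f² / ((H − f)·c).
N = 3² / ((139 − 3) × 0.006) = 9 / 0.8160 ≈ 11.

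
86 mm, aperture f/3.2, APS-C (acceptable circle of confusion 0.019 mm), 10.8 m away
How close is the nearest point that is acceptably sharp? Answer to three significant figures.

Hyperfocal distance H = f²/(N·c) + f = 86²/(3.2 × 0.019) + 86 = 7396/0.0608 + 86 ≈ 121730.7 mm ≈ 121.7 m.
Near limit Dn = s·(H − f)/(H + s − 2f) = 10800 × (121730.7 − 86) / (121730.7 + 10800 − 2 × 86) = 10800 × 121644.7 / 132358.7 ≈ 9925.8 mm ≈ 9.93 m.

9.93 m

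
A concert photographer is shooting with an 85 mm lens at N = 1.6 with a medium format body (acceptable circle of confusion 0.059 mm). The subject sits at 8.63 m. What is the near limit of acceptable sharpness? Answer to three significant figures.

Hyperfocal distance H = f²/(N·c) + f = 85²/(1.6 × 0.059) + 85 = 7225/0.0944 + 85 ≈ 76621.0 mm ≈ 76.62 m.
Near limit Dn = s·(H − f)/(H + s − 2f) = 8630 × (76621.0 − 85) / (76621.0 + 8630 − 2 × 85) = 8630 × 76536.0 / 85081.0 ≈ 7763.3 mm ≈ 7.76 m.

7.76 m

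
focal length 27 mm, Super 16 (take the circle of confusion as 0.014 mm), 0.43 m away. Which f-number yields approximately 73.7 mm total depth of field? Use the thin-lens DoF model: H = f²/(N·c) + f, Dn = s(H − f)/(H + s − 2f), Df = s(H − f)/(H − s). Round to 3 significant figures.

f/11

Write h = H − f = f²/(N·c). The thin-lens limits are Dn = s·h/(h + (s−f)) and Df = s·h/(h − (s−f)), so DoF = Df − Dn = 2·s·(s−f)·h / (h² − (s−f)²).
That is a quadratic in h: DoF·h² − 2·s·(s−f)·h − DoF·(s−f)² = 0 ⇒ h = (s−f)·(s + √(s² + DoF²)) / DoF = 403 × (430 + √(430² + 73.7²)) / 73.7 = 403 × (430 + 436.270) / 73.7 ≈ 4736.9 mm.
Then N = f²/(c·h) = 27² / (0.014 × 4736.9) = 729 / 66.316 ≈ 11.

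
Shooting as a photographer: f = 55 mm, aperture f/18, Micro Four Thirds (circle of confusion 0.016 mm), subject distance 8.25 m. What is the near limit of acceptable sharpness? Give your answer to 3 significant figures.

Hyperfocal distance H = f²/(N·c) + f = 55²/(18 × 0.016) + 55 = 3025/0.288 + 55 ≈ 10558.5 mm ≈ 10.56 m.
Near limit Dn = s·(H − f)/(H + s − 2f) = 8250 × (10558.5 − 55) / (10558.5 + 8250 − 2 × 55) = 8250 × 10503.5 / 18698.5 ≈ 4634.3 mm ≈ 4.63 m.

4.63 m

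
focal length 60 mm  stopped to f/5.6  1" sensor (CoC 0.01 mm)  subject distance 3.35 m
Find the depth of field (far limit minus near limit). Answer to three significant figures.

344 mm

Hyperfocal distance H = f²/(N·c) + f = 60²/(5.6 × 0.01) + 60 = 3600/0.056 + 60 ≈ 64345.7 mm ≈ 64.35 m.
Near limit Dn = s·(H − f)/(H + s − 2f) = 3350 × (64345.7 − 60) / (64345.7 + 3350 − 2 × 60) = 3350 × 64285.7 / 67575.7 ≈ 3186.90 mm.
Far limit Df = s·(H − f)/(H − s) = 3350 × (64345.7 − 60) / (64345.7 − 3350) = 3350 × 64285.7 / 60995.7 ≈ 3530.69 mm.
Depth of field = Df − Dn = 3530.69 − 3186.90 ≈ 343.79 mm.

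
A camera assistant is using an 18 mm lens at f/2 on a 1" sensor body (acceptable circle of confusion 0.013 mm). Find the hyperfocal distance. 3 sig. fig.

Hyperfocal distance H = f²/(N·c) + f = 18²/(2 × 0.013) + 18 = 324/0.026 + 18 ≈ 12479.5 mm ≈ 12.5 m.

12.5 m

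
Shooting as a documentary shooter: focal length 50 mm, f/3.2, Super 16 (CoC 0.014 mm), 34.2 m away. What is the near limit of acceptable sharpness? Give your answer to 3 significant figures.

21.2 m

Hyperfocal distance H = f²/(N·c) + f = 50²/(3.2 × 0.014) + 50 = 2500/0.0448 + 50 ≈ 55853.6 mm ≈ 55.85 m.
Near limit Dn = s·(H − f)/(H + s − 2f) = 34200 × (55853.6 − 50) / (55853.6 + 34200 − 2 × 50) = 34200 × 55803.6 / 89953.6 ≈ 21216 mm ≈ 21.2 m.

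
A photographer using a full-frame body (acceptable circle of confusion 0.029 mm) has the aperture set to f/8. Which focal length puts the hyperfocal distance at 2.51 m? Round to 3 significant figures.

From H = f²/(N·c) + f, with f ≪ H: f ≈ √(H·N·c) = √(2510 × 8 × 0.029) = √582.32 ≈ 24.13 mm.
Exact: f² + N·c·f − N·c·H = 0 ⇒ f = (−N·c + √((N·c)² + 4·N·c·H))/2 = (−0.232 + √2329.3)/2 ≈ 24.016 mm ≈ 24.0 mm.

24.0 mm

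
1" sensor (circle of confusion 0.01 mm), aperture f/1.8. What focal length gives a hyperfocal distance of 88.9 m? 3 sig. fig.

40.0 mm

From H = f²/(N·c) + f, with f ≪ H: f ≈ √(H·N·c) = √(88900 × 1.8 × 0.01) = √1600.2 ≈ 40.00 mm.
The +f correction barely moves this — solving exactly, f² + N·c·f − N·c·H = 0 ⇒ f = (−N·c + √((N·c)² + 4·N·c·H))/2 = (−0.018 + √6400.8)/2 ≈ 39.994 mm, so f ≈ 40.0 mm.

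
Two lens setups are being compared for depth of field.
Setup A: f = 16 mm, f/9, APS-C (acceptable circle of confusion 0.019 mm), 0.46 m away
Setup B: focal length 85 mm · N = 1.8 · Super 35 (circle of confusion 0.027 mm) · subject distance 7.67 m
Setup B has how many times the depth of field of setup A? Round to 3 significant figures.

2.62

Setup A: H = 16²/(9×0.019) + 16 ≈ 1513.1 mm; DoF = Df − Dn = 653.95 − 354.78 ≈ 299.17 mm.
Setup B: H = 85²/(1.8×0.027) + 85 ≈ 148747.6 mm; DoF = Df − Dn = 8082.38 − 7297.66 ≈ 784.72 mm.
Ratio = 784.72 / 299.17 ≈ 2.62.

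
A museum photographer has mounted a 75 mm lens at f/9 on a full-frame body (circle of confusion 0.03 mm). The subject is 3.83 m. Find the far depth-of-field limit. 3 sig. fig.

Hyperfocal distance H = f²/(N·c) + f = 75²/(9 × 0.03) + 75 = 5625/0.27 + 75 ≈ 20908.3 mm ≈ 20.91 m.
Far limit Df = s·(H − f)/(H − s) = 3830 × (20908.3 − 75) / (20908.3 − 3830) = 3830 × 20833.3 / 17078.3 ≈ 4672.1 mm ≈ 4.67 m.

4.67 m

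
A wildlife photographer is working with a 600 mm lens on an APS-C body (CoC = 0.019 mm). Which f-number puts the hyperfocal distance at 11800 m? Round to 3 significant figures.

Rearrange H = f²/(N·c) + f for N: N = f² / ((H − f)·c).
N = 600² / ((11800000 − 600) × 0.019) = 360000 / 224189 ≈ 1.61.

f/1.61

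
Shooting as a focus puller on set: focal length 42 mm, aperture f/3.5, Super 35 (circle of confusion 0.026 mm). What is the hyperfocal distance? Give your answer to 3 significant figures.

19.4 m

Hyperfocal distance H = f²/(N·c) + f = 42²/(3.5 × 0.026) + 42 = 1764/0.091 + 42 ≈ 19426.6 mm ≈ 19.4 m.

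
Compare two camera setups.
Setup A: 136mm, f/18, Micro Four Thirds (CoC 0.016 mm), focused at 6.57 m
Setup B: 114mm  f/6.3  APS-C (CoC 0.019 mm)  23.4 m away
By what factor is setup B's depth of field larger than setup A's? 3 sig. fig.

Setup A: H = 136²/(18×0.016) + 136 ≈ 64358.2 mm; DoF = Df − Dn = 7301.5 − 5971.7 ≈ 1329.8 mm.
Setup B: H = 114²/(6.3×0.019) + 114 ≈ 108685.4 mm; DoF = Df − Dn = 29789 − 19268 ≈ 10521 mm.
Ratio = 10521 / 1329.8 ≈ 7.91.

7.91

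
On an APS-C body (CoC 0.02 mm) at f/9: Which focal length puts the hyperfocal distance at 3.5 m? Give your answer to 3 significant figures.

From H = f²/(N·c) + f, with f ≪ H: f ≈ √(H·N·c) = √(3500 × 9 × 0.02) = √630.00 ≈ 25.10 mm.
Exact: f² + N·c·f − N·c·H = 0 ⇒ f = (−N·c + √((N·c)² + 4·N·c·H))/2 = (−0.18 + √2520.0)/2 ≈ 25.010 mm ≈ 25.0 mm.

25.0 mm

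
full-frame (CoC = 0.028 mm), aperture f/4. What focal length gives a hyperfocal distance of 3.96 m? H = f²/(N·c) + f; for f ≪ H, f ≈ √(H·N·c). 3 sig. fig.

From H = f²/(N·c) + f, with f ≪ H: f ≈ √(H·N·c) = √(3960 × 4 × 0.028) = √443.52 ≈ 21.06 mm.
Exact: f² + N·c·f − N·c·H = 0 ⇒ f = (−N·c + √((N·c)² + 4·N·c·H))/2 = (−0.112 + √1774.1)/2 ≈ 21.004 mm ≈ 21.0 mm.

21.0 mm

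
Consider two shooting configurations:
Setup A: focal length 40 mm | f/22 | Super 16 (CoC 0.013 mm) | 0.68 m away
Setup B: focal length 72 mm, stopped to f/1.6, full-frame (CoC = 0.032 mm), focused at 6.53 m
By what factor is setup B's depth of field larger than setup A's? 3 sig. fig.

5.31

Setup A: H = 40²/(22×0.013) + 40 ≈ 5634.4 mm; DoF = Df − Dn = 767.84 − 610.19 ≈ 157.65 mm.
Setup B: H = 72²/(1.6×0.032) + 72 ≈ 101322.0 mm; DoF = Df − Dn = 6974.88 − 6138.47 ≈ 836.41 mm.
Ratio = 836.41 / 157.65 ≈ 5.31.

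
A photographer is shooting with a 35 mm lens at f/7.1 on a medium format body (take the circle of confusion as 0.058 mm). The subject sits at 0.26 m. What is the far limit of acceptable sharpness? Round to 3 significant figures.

Hyperfocal distance H = f²/(N·c) + f = 35²/(7.1 × 0.058) + 35 = 1225/0.4118 + 35 ≈ 3009.7 mm ≈ 3.010 m.
Far limit Df = s·(H − f)/(H − s) = 260 × (3009.7 − 35) / (3009.7 − 260) = 260 × 2974.7 / 2749.7 ≈ 281.27 mm.

281 mm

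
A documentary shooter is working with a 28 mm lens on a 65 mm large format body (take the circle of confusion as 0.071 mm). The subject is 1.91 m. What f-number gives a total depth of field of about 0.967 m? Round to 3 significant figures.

f/1.40

Write h = H − f = f²/(N·c). The thin-lens limits are Dn = s·h/(h + (s−f)) and Df = s·h/(h − (s−f)), so DoF = Df − Dn = 2·s·(s−f)·h / (h² − (s−f)²).
That is a quadratic in h: DoF·h² − 2·s·(s−f)·h − DoF·(s−f)² = 0 ⇒ h = (s−f)·(s + √(s² + DoF²)) / DoF = 1882 × (1910 + √(1910² + 967²)) / 967 = 1882 × (1910 + 2140.84) / 967 ≈ 7883.8 mm.
Then N = f²/(c·h) = 28² / (0.071 × 7883.8) = 784 / 559.75 ≈ 1.40.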